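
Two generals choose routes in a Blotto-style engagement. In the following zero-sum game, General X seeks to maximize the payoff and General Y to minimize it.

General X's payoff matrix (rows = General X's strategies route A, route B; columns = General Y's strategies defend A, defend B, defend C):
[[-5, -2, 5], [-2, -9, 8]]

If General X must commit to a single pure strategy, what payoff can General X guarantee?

-5

The worst-case payoff for each row is route A: -5, route B: -9.
The best of these is -5.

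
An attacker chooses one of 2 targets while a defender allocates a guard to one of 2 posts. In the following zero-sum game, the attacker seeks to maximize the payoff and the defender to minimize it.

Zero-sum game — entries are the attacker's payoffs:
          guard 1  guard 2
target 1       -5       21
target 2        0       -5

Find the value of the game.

Row minima are -5 and -5, so the attacker's maximin is -5; column maxima are 0 and 21, so the defender's minimax is 0. These differ, so the equilibrium is in mixed strategies.
Let the attacker play target 1 with probability p. The defender is indifferent when −5p = 21p − 5(1−p), giving p = 5/31.
Let the defender play guard 1 with probability q. The attacker is indifferent when −5q + 21(1−q) = −5(1−q), giving q = 26/31.
The value is -5·(26/31) + (21)·(5/31) = -25/31.

-25/31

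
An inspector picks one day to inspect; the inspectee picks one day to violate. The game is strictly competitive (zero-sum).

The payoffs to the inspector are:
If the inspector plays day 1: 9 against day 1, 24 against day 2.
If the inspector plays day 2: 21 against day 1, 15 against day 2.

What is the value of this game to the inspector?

Row minima are 9 and 15, so the inspector's maximin is 15; column maxima are 21 and 24, so the inspectee's minimax is 21. These differ, so the equilibrium is in mixed strategies.
Let the inspector play day 1 with probability p. The inspectee is indifferent when 9p + 21(1−p) = 24p + 15(1−p), giving p = 2/7.
Let the inspectee play day 1 with probability q. The inspector is indifferent when 9q + 24(1−q) = 21q + 15(1−q), giving q = 3/7.
The value is 9·(3/7) + (24)·(4/7) = 123/7.

123/7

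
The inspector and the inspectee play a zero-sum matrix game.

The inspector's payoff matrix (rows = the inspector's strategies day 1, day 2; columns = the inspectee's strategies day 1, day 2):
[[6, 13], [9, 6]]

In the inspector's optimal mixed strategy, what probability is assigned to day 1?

3/10

Row minima are 6 and 6, so the inspector's maximin is 6; column maxima are 9 and 13, so the inspectee's minimax is 9. These differ, so the equilibrium is in mixed strategies.
Let the inspector play day 1 with probability p. The inspectee is indifferent when 6p + 9(1−p) = 13p + 6(1−p), giving p = 3/10.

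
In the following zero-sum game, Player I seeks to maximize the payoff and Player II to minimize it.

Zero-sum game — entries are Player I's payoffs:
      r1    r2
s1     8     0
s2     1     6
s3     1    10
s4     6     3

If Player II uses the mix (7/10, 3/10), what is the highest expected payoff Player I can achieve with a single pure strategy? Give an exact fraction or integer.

s1: (8)·(7/10) + (0)·(3/10) = 28/5.
s2: (1)·(7/10) + (6)·(3/10) = 5/2.
s3: (1)·(7/10) + (10)·(3/10) = 37/10.
s4: (6)·(7/10) + (3)·(3/10) = 51/10.
The best pure response is s1 with expected payoff 28/5.

28/5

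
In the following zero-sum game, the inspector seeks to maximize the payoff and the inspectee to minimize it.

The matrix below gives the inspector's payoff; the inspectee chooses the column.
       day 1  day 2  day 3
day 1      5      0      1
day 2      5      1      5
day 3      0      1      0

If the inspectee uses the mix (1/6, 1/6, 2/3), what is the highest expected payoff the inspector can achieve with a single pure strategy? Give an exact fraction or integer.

day 1: (5)·(1/6) + (0)·(1/6) + (1)·(2/3) = 3/2.
day 2: (5)·(1/6) + (1)·(1/6) + (5)·(2/3) = 13/3.
day 3: (0)·(1/6) + (1)·(1/6) + (0)·(2/3) = 1/6.
The best pure response is day 2 with expected payoff 13/3.

13/3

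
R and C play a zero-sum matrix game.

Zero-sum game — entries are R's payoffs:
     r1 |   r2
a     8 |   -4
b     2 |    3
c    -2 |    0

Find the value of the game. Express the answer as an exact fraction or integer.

Row c is strictly dominated by row b, so R never plays it.
The remaining 2×2 game on (a, b) × (r1, r2) has no saddle point. Let R play a with probability p; indifference gives 8p + 2(1−p) = −4p + 3(1−p), so p = 1/13.
Similarly C's optimal q on r1 is 7/13, and the value is 8·(7/13) + (-4)·(6/13) = 32/13.

32/13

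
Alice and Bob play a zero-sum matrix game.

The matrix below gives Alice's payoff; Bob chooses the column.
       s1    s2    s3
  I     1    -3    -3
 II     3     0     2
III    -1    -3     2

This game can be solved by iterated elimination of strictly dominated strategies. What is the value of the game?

Column s1 is strictly dominated by s2 for Bob (-3<1, 0<3, -3<-1); eliminate s1.
Row I is strictly dominated by row II (0>-3, 2>-3); eliminate I.
Column s3 is strictly dominated by s2 for Bob (0<2, -3<2); eliminate s3.
Row III is strictly dominated by row II (0>-3); eliminate III.
Only (II, s2) remains, with payoff 0.

0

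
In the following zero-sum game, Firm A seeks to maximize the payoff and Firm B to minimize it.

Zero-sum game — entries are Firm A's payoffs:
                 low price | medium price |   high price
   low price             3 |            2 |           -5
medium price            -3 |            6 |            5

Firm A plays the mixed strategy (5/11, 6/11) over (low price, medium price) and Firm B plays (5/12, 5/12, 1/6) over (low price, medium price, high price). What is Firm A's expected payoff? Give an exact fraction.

Against (5/12, 5/12, 1/6), each row's expected payoff is low price: 5/4; medium price: 25/12.
Taking the (5/11, 6/11)-weighted average: (5/11)·(5/4) + (6/11)·(25/12) = 75/44.

75/44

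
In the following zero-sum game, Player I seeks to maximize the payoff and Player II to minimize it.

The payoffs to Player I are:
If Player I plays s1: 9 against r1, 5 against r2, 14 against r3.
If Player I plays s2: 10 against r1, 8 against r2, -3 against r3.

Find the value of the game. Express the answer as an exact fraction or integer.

127/20

Column r1 is strictly dominated by r2 for Player II (it gives Player I more in every row).
The remaining 2×2 game on (s1, s2) × (r2, r3) has no saddle point. Let Player I play s1 with probability p; indifference gives 5p + 8(1−p) = 14p − 3(1−p), so p = 11/20.
Similarly Player II's optimal q on r2 is 17/20, and the value is 5·(17/20) + (14)·(3/20) = 127/20.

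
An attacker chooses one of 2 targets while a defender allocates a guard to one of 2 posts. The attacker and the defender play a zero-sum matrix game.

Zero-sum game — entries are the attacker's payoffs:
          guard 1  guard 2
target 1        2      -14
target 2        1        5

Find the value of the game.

6/5

Row minima are -14 and 1, so the attacker's maximin is 1; column maxima are 2 and 5, so the defender's minimax is 2. These differ, so the equilibrium is in mixed strategies.
Let the attacker play target 1 with probability p. The defender is indifferent when 2p + (1−p) = −14p + 5(1−p), giving p = 1/5.
Let the defender play guard 1 with probability q. The attacker is indifferent when 2q − 14(1−q) = q + 5(1−q), giving q = 19/20.
The value is 2·(19/20) + (-14)·(1/20) = 6/5.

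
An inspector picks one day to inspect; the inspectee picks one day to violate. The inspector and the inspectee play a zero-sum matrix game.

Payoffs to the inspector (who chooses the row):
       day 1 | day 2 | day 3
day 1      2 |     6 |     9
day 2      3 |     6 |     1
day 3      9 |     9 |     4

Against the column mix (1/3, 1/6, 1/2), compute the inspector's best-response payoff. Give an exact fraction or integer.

day 1: (2)·(1/3) + (6)·(1/6) + (9)·(1/2) = 37/6.
day 2: (3)·(1/3) + (6)·(1/6) + (1)·(1/2) = 5/2.
day 3: (9)·(1/3) + (9)·(1/6) + (4)·(1/2) = 13/2.
The best pure response is day 3 with expected payoff 13/2.

13/2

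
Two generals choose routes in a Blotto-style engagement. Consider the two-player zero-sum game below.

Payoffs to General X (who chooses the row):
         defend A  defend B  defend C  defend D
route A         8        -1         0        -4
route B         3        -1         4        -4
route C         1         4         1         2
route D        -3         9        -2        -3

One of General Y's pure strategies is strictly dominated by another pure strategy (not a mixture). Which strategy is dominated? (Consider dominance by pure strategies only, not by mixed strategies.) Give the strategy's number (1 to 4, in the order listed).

General Y prefers columns that give General X less. Compare defend B with defend D: -4 < -1, -4 < -1, 2 < 4, -3 < 9.
So defend D strictly dominates defend B for General Y; defend B is strictly dominated.

2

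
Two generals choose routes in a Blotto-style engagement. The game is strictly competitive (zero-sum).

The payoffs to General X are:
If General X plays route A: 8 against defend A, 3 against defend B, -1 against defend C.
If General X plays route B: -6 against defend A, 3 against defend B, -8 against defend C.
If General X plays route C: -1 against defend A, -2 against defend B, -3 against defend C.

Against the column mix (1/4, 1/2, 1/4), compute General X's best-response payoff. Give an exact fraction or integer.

route A: (8)·(1/4) + (3)·(1/2) + (-1)·(1/4) = 13/4.
route B: (-6)·(1/4) + (3)·(1/2) + (-8)·(1/4) = -2.
route C: (-1)·(1/4) + (-2)·(1/2) + (-3)·(1/4) = -2.
The best pure response is route A with expected payoff 13/4.

13/4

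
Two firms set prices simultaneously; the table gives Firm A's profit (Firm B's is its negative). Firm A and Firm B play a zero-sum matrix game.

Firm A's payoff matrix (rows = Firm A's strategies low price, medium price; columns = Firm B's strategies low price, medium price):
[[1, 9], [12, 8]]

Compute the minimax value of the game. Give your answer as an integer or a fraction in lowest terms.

Row minima are 1 and 8, so Firm A's maximin is 8; column maxima are 12 and 9, so Firm B's minimax is 9. These differ, so the equilibrium is in mixed strategies.
Let Firm A play low price with probability p. Firm B is indifferent when p + 12(1−p) = 9p + 8(1−p), giving p = 1/3.
Let Firm B play low price with probability q. Firm A is indifferent when q + 9(1−q) = 12q + 8(1−q), giving q = 1/12.
The value is 1·(1/12) + (9)·(11/12) = 25/3.

25/3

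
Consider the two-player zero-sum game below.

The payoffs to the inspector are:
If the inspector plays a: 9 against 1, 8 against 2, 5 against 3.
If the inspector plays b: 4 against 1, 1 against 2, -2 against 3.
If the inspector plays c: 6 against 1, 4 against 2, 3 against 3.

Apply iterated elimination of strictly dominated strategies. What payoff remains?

Row c is strictly dominated by row a (9>6, 8>4, 5>3); eliminate c.
Column 2 is strictly dominated by 3 for the inspectee (5<8, -2<1); eliminate 2.
Column 1 is strictly dominated by 3 for the inspectee (5<9, -2<4); eliminate 1.
Row b is strictly dominated by row a (5>-2); eliminate b.
Only (a, 3) remains, with payoff 5.

5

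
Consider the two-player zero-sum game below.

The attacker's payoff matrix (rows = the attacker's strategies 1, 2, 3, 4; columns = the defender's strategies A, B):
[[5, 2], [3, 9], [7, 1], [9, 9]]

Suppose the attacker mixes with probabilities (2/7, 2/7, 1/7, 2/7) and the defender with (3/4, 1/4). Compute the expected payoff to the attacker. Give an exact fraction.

Against (3/4, 1/4), each row's expected payoff is 1: 17/4; 2: 9/2; 3: 11/2; 4: 9.
Taking the (2/7, 2/7, 1/7, 2/7)-weighted average: (2/7)·(17/4) + (2/7)·(9/2) + (1/7)·(11/2) + (2/7)·(9) = 41/7.

41/7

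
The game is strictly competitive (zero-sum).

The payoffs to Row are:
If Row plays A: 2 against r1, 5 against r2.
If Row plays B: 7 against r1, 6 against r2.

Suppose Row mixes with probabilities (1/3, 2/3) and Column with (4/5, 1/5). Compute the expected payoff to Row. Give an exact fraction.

Against (4/5, 1/5), each row's expected payoff is A: 13/5; B: 34/5.
Taking the (1/3, 2/3)-weighted average: (1/3)·(13/5) + (2/3)·(34/5) = 27/5.

27/5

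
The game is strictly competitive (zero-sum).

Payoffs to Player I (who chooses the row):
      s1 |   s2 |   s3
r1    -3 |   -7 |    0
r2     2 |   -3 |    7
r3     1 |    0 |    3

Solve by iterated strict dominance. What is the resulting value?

0

Column s1 is strictly dominated by s2 for Player II (-7<-3, -3<2, 0<1); eliminate s1.
Row r1 is strictly dominated by row r2 (-3>-7, 7>0); eliminate r1.
Column s3 is strictly dominated by s2 for Player II (-3<7, 0<3); eliminate s3.
Row r2 is strictly dominated by row r3 (0>-3); eliminate r2.
Only (r3, s2) remains, with payoff 0.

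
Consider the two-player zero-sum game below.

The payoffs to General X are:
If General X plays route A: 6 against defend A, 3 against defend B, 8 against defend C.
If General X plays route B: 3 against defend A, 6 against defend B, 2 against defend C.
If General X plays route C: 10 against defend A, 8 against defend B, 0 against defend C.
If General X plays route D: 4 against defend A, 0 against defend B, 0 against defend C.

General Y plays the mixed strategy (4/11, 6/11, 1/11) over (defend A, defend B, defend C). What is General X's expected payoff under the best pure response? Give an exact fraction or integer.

8

route A: (6)·(4/11) + (3)·(6/11) + (8)·(1/11) = 50/11.
route B: (3)·(4/11) + (6)·(6/11) + (2)·(1/11) = 50/11.
route C: (10)·(4/11) + (8)·(6/11) + (0)·(1/11) = 8.
route D: (4)·(4/11) + (0)·(6/11) + (0)·(1/11) = 16/11.
The best pure response is route C with expected payoff 8.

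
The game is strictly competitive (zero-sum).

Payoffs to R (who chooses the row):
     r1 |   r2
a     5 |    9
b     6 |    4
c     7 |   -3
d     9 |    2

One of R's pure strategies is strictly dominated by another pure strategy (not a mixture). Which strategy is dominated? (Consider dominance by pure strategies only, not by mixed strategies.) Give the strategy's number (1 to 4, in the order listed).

Compare c with d: 9 > 7, 2 > -3.
So d strictly dominates c for R; c is strictly dominated.

3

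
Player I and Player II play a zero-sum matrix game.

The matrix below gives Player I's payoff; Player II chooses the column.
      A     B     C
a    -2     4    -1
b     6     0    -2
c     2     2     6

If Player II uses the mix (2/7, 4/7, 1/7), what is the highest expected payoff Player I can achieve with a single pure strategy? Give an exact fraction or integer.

a: (-2)·(2/7) + (4)·(4/7) + (-1)·(1/7) = 11/7.
b: (6)·(2/7) + (0)·(4/7) + (-2)·(1/7) = 10/7.
c: (2)·(2/7) + (2)·(4/7) + (6)·(1/7) = 18/7.
The best pure response is c with expected payoff 18/7.

18/7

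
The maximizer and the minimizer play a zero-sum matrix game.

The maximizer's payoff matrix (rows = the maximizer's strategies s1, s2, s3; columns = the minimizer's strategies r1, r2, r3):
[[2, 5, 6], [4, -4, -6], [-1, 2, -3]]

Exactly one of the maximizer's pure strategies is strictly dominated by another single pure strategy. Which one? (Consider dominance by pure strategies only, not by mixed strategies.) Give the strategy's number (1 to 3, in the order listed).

Compare s3 with s1: 2 > -1, 5 > 2, 6 > -3.
So s1 strictly dominates s3 for the maximizer; s3 is strictly dominated.

3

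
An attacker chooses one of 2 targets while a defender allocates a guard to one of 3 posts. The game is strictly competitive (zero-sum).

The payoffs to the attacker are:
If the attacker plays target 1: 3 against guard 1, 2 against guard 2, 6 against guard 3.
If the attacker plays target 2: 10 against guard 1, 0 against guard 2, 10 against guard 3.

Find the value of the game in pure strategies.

2

Row minima: 2, 0 → the attacker's maximin is 2.
Column maxima: 10, 2, 10 → the defender's minimax is 2.
They coincide at (target 1, guard 2), so the value is 2.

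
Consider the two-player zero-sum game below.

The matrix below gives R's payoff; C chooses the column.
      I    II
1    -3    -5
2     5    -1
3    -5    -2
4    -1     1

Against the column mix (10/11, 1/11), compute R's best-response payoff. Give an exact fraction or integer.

1: (-3)·(10/11) + (-5)·(1/11) = -35/11.
2: (5)·(10/11) + (-1)·(1/11) = 49/11.
3: (-5)·(10/11) + (-2)·(1/11) = -52/11.
4: (-1)·(10/11) + (1)·(1/11) = -9/11.
The best pure response is 2 with expected payoff 49/11.

49/11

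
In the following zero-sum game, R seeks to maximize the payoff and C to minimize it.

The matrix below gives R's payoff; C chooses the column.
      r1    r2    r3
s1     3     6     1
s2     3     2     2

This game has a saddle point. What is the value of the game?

2

Row minima: 1, 2 → R's maximin is 2.
Column maxima: 3, 6, 2 → C's minimax is 2.
They coincide at (s2, r3), so the value is 2.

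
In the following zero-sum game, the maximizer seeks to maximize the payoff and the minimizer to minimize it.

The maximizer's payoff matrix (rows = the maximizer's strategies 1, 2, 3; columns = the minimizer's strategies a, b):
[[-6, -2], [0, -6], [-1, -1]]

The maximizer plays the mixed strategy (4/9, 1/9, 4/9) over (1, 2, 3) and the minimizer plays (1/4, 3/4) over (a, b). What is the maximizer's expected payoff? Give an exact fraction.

-41/18

Against (1/4, 3/4), each row's expected payoff is 1: -3; 2: -9/2; 3: -1.
Taking the (4/9, 1/9, 4/9)-weighted average: (4/9)·(-3) + (1/9)·(-9/2) + (4/9)·(-1) = -41/18.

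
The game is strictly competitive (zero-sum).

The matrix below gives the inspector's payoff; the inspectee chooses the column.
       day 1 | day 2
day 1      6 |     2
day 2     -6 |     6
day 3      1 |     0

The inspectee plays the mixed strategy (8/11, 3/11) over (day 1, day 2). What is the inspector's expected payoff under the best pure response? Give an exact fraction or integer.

54/11

day 1: (6)·(8/11) + (2)·(3/11) = 54/11.
day 2: (-6)·(8/11) + (6)·(3/11) = -30/11.
day 3: (1)·(8/11) + (0)·(3/11) = 8/11.
The best pure response is day 1 with expected payoff 54/11.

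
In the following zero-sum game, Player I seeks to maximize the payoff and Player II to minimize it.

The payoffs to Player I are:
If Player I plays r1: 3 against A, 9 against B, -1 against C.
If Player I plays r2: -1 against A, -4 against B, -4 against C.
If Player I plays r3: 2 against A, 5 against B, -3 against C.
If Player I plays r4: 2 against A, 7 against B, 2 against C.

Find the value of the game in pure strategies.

Row minima: -1, -4, -3, 2 → Player I's maximin is 2.
Column maxima: 3, 9, 2 → Player II's minimax is 2.
They coincide at (r4, C), so the value is 2.

2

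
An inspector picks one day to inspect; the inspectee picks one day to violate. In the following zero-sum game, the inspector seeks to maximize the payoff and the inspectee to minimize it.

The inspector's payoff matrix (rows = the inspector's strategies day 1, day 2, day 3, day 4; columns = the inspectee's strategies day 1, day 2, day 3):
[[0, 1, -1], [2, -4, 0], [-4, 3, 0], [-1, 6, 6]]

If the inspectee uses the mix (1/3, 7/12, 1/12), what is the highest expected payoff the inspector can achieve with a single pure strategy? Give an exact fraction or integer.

11/3

day 1: (0)·(1/3) + (1)·(7/12) + (-1)·(1/12) = 1/2.
day 2: (2)·(1/3) + (-4)·(7/12) + (0)·(1/12) = -5/3.
day 3: (-4)·(1/3) + (3)·(7/12) + (0)·(1/12) = 5/12.
day 4: (-1)·(1/3) + (6)·(7/12) + (6)·(1/12) = 11/3.
The best pure response is day 4 with expected payoff 11/3.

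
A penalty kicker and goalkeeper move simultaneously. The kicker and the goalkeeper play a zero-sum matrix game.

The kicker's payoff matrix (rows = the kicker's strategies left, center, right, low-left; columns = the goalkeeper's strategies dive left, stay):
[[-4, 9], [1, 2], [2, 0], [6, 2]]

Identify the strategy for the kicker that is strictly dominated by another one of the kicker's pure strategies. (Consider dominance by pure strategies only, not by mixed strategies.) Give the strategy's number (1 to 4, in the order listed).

3

Compare right with low-left: 6 > 2, 2 > 0.
So low-left strictly dominates right for the kicker; right is strictly dominated.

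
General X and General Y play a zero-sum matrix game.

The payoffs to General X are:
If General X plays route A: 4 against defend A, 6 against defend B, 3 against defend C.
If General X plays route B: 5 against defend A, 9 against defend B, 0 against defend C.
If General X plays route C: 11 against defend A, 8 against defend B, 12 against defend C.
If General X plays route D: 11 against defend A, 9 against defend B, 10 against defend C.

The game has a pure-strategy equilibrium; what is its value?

Row minima: 3, 0, 8, 9 → General X's maximin is 9.
Column maxima: 11, 9, 12 → General Y's minimax is 9.
They coincide at (route D, defend B), so the value is 9.

9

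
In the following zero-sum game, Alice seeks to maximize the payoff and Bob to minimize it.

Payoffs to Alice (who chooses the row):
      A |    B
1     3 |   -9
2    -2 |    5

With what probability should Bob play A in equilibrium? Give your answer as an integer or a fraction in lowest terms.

14/19

Row minima are -9 and -2, so Alice's maximin is -2; column maxima are 3 and 5, so Bob's minimax is 3. These differ, so the equilibrium is in mixed strategies.
Let Bob play A with probability q. Alice is indifferent when 3q − 9(1−q) = −2q + 5(1−q), giving q = 14/19.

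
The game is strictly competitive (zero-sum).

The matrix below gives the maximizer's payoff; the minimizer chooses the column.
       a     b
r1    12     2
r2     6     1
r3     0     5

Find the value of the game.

Row r2 is strictly dominated by row r1, so the maximizer never plays it.
The remaining 2×2 game on (r1, r3) × (a, b) has no saddle point. Let the maximizer play r1 with probability p; indifference gives 12p = 2p + 5(1−p), so p = 1/3.
Similarly the minimizer's optimal q on a is 1/5, and the value is 12·(1/5) + (2)·(4/5) = 4.

4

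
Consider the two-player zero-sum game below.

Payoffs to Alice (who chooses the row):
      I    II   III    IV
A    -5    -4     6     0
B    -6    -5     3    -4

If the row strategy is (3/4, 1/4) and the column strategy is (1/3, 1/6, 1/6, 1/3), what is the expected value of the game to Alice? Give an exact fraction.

-23/12

Against (1/3, 1/6, 1/6, 1/3), each row's expected payoff is A: -4/3; B: -11/3.
Taking the (3/4, 1/4)-weighted average: (3/4)·(-4/3) + (1/4)·(-11/3) = -23/12.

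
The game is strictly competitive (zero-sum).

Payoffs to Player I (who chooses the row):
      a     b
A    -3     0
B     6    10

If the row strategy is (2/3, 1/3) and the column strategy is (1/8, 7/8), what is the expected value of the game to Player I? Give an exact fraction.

Against (1/8, 7/8), each row's expected payoff is A: -3/8; B: 19/2.
Taking the (2/3, 1/3)-weighted average: (2/3)·(-3/8) + (1/3)·(19/2) = 35/12.

35/12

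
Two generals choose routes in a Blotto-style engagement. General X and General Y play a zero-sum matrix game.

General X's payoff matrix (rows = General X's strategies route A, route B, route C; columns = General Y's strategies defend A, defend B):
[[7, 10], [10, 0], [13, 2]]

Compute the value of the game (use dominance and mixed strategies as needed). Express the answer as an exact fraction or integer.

58/7

Row route B is strictly dominated by row route C, so General X never plays it.
The remaining 2×2 game on (route A, route C) × (defend A, defend B) has no saddle point. Let General X play route A with probability p; indifference gives 7p + 13(1−p) = 10p + 2(1−p), so p = 11/14.
Similarly General Y's optimal q on defend A is 4/7, and the value is 7·(4/7) + (10)·(3/7) = 58/7.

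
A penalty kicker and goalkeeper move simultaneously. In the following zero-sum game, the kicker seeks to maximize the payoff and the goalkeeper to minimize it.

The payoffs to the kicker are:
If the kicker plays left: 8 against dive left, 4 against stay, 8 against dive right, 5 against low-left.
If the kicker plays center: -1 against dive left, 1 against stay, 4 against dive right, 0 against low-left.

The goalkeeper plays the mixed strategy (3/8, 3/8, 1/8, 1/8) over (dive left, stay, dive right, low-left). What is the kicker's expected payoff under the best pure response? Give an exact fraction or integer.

49/8

left: (8)·(3/8) + (4)·(3/8) + (8)·(1/8) + (5)·(1/8) = 49/8.
center: (-1)·(3/8) + (1)·(3/8) + (4)·(1/8) + (0)·(1/8) = 1/2.
The best pure response is left with expected payoff 49/8.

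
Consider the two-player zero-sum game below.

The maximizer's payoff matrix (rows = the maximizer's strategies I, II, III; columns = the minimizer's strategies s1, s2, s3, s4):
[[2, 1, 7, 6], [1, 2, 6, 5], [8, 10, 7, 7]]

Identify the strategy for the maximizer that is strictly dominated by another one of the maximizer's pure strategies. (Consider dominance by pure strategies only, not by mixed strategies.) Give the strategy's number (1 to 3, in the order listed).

Compare II with III: 8 > 1, 10 > 2, 7 > 6, 7 > 5.
So III strictly dominates II for the maximizer; II is strictly dominated.

2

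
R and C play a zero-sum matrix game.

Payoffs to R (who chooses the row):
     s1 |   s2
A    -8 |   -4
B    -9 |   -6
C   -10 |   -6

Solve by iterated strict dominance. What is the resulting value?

-8

Column s2 is strictly dominated by s1 for C (-8<-4, -9<-6, -10<-6); eliminate s2.
Row C is strictly dominated by row A (-8>-10); eliminate C.
Row B is strictly dominated by row A (-8>-9); eliminate B.
Only (A, s1) remains, with payoff -8.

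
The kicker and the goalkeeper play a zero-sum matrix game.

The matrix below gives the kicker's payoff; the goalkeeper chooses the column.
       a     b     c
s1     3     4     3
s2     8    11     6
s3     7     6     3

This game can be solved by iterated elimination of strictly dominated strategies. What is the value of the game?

Column b is strictly dominated by c for the goalkeeper (3<4, 6<11, 3<6); eliminate b.
Row s1 is strictly dominated by row s2 (8>3, 6>3); eliminate s1.
Row s3 is strictly dominated by row s2 (8>7, 6>3); eliminate s3.
Column a is strictly dominated by c for the goalkeeper (6<8); eliminate a.
Only (s2, c) remains, with payoff 6.

6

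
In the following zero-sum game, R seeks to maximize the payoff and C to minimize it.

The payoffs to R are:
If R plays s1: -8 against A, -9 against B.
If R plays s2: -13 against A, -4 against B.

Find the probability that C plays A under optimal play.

Row minima are -9 and -13, so R's maximin is -9; column maxima are -8 and -4, so C's minimax is -8. These differ, so the equilibrium is in mixed strategies.
Let C play A with probability q. R is indifferent when −8q − 9(1−q) = −13q − 4(1−q), giving q = 1/2.

1/2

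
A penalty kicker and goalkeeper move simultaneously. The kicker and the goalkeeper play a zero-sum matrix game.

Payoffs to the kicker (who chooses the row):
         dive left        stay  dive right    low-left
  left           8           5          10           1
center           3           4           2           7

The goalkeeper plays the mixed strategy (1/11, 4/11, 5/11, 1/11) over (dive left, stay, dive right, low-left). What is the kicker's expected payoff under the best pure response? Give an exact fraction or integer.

79/11

left: (8)·(1/11) + (5)·(4/11) + (10)·(5/11) + (1)·(1/11) = 79/11.
center: (3)·(1/11) + (4)·(4/11) + (2)·(5/11) + (7)·(1/11) = 36/11.
The best pure response is left with expected payoff 79/11.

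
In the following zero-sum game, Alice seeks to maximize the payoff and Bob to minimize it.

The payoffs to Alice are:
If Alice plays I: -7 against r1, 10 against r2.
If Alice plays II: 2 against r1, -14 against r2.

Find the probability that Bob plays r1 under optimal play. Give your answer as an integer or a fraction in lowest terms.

8/11

Row minima are -7 and -14, so Alice's maximin is -7; column maxima are 2 and 10, so Bob's minimax is 2. These differ, so the equilibrium is in mixed strategies.
Let Bob play r1 with probability q. Alice is indifferent when −7q + 10(1−q) = 2q − 14(1−q), giving q = 8/11.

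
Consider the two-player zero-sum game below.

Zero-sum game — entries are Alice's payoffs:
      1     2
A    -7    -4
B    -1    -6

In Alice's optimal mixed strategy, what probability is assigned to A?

Row minima are -7 and -6, so Alice's maximin is -6; column maxima are -1 and -4, so Bob's minimax is -4. These differ, so the equilibrium is in mixed strategies.
Let Alice play A with probability p. Bob is indifferent when −7p − (1−p) = −4p − 6(1−p), giving p = 5/8.

5/8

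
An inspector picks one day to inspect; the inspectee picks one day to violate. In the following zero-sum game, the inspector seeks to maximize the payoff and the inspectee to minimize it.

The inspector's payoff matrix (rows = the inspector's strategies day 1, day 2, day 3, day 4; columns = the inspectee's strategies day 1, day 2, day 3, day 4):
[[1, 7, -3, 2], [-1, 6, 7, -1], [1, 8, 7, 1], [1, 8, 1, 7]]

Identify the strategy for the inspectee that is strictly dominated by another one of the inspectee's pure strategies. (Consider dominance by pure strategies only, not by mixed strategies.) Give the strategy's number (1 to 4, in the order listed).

The inspectee prefers columns that give the inspector less. Compare day 2 with day 1: 1 < 7, -1 < 6, 1 < 8, 1 < 8.
So day 1 strictly dominates day 2 for the inspectee; day 2 is strictly dominated.

2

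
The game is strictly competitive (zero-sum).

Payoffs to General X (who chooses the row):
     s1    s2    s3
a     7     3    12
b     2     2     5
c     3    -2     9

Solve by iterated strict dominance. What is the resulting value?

Column s3 is strictly dominated by s1 for General Y (7<12, 2<5, 3<9); eliminate s3.
Row b is strictly dominated by row a (7>2, 3>2); eliminate b.
Row c is strictly dominated by row a (7>3, 3>-2); eliminate c.
Column s1 is strictly dominated by s2 for General Y (3<7); eliminate s1.
Only (a, s2) remains, with payoff 3.

3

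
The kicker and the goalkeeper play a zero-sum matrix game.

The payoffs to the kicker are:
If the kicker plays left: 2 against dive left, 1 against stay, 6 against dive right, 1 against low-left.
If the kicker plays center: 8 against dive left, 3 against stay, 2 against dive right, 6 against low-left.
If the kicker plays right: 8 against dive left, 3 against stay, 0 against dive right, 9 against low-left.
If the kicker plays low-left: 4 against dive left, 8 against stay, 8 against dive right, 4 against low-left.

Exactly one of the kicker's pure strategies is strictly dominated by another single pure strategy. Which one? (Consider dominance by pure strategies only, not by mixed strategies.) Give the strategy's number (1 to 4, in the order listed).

Compare left with low-left: 4 > 2, 8 > 1, 8 > 6, 4 > 1.
So low-left strictly dominates left for the kicker; left is strictly dominated.

1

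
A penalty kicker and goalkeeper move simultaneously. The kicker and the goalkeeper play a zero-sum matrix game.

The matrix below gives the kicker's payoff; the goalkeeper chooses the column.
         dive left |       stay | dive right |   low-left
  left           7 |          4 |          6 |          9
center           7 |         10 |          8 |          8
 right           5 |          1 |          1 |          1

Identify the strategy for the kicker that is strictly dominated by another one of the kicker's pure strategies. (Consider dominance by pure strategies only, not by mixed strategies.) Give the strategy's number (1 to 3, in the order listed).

Compare right with left: 7 > 5, 4 > 1, 6 > 1, 9 > 1.
So left strictly dominates right for the kicker; right is strictly dominated.

3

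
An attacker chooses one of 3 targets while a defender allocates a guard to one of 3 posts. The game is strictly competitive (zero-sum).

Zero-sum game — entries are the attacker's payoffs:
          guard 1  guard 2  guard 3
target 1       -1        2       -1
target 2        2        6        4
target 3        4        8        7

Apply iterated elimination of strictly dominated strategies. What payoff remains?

Column guard 2 is strictly dominated by guard 1 for the defender (-1<2, 2<6, 4<8); eliminate guard 2.
Row target 2 is strictly dominated by row target 3 (4>2, 7>4); eliminate target 2.
Row target 1 is strictly dominated by row target 3 (4>-1, 7>-1); eliminate target 1.
Column guard 3 is strictly dominated by guard 1 for the defender (4<7); eliminate guard 3.
Only (target 3, guard 1) remains, with payoff 4.

4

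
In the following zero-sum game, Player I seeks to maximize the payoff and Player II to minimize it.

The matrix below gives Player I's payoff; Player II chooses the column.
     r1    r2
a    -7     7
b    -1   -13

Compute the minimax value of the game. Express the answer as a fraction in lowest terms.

Row minima are -7 and -13, so Player I's maximin is -7; column maxima are -1 and 7, so Player II's minimax is -1. These differ, so the equilibrium is in mixed strategies.
Let Player I play a with probability p. Player II is indifferent when −7p − (1−p) = 7p − 13(1−p), giving p = 6/13.
Let Player II play r1 with probability q. Player I is indifferent when −7q + 7(1−q) = −q − 13(1−q), giving q = 10/13.
The value is -7·(10/13) + (7)·(3/13) = -49/13.

-49/13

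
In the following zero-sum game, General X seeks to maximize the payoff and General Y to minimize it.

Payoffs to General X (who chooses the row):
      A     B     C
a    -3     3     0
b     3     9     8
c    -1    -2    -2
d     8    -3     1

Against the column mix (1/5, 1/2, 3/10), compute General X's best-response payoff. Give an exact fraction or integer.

a: (-3)·(1/5) + (3)·(1/2) + (0)·(3/10) = 9/10.
b: (3)·(1/5) + (9)·(1/2) + (8)·(3/10) = 15/2.
c: (-1)·(1/5) + (-2)·(1/2) + (-2)·(3/10) = -9/5.
d: (8)·(1/5) + (-3)·(1/2) + (1)·(3/10) = 2/5.
The best pure response is b with expected payoff 15/2.

15/2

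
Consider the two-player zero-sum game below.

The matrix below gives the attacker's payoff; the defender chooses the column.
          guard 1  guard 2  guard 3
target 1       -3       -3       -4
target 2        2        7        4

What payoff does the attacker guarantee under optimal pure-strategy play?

2

Row minima: -4, 2 → the attacker's maximin is 2.
Column maxima: 2, 7, 4 → the defender's minimax is 2.
They coincide at (target 2, guard 1), so the value is 2.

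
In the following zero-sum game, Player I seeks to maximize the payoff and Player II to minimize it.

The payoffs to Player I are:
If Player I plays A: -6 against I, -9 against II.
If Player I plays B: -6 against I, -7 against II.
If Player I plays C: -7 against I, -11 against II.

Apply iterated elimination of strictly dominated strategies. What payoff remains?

-7

Column I is strictly dominated by II for Player II (-9<-6, -7<-6, -11<-7); eliminate I.
Row A is strictly dominated by row B (-7>-9); eliminate A.
Row C is strictly dominated by row B (-7>-11); eliminate C.
Only (B, II) remains, with payoff -7.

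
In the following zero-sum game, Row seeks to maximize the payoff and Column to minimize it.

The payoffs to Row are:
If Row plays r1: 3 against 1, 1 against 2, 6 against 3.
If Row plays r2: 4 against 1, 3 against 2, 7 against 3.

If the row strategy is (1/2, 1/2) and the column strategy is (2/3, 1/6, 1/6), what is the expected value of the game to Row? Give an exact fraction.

Against (2/3, 1/6, 1/6), each row's expected payoff is r1: 19/6; r2: 13/3.
Taking the (1/2, 1/2)-weighted average: (1/2)·(19/6) + (1/2)·(13/3) = 15/4.

15/4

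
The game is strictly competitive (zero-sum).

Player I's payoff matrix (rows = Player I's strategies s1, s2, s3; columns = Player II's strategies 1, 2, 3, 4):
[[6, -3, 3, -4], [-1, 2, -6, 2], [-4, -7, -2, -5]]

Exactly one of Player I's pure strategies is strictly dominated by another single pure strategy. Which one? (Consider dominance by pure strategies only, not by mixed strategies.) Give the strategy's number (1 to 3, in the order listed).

3

Compare s3 with s1: 6 > -4, -3 > -7, 3 > -2, -4 > -5.
So s1 strictly dominates s3 for Player I; s3 is strictly dominated.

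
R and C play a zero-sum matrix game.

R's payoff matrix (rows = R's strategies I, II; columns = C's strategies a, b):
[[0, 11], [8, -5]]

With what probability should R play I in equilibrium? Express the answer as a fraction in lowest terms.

13/24

Row minima are 0 and -5, so R's maximin is 0; column maxima are 8 and 11, so C's minimax is 8. These differ, so the equilibrium is in mixed strategies.
Let R play I with probability p. C is indifferent when 8(1−p) = 11p − 5(1−p), giving p = 13/24.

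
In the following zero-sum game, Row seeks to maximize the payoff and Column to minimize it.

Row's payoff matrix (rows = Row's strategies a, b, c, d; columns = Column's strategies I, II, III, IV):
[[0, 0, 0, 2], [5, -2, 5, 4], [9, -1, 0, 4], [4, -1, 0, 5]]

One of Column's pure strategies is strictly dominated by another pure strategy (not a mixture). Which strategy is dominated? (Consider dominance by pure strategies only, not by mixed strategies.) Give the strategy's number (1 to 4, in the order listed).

4

Column prefers columns that give Row less. Compare IV with II: 0 < 2, -2 < 4, -1 < 4, -1 < 5.
So II strictly dominates IV for Column; IV is strictly dominated.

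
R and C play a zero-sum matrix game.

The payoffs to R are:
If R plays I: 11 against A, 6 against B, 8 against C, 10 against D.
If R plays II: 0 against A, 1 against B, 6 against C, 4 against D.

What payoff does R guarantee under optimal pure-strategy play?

6

Row minima: 6, 0 → R's maximin is 6.
Column maxima: 11, 6, 8, 10 → C's minimax is 6.
They coincide at (I, B), so the value is 6.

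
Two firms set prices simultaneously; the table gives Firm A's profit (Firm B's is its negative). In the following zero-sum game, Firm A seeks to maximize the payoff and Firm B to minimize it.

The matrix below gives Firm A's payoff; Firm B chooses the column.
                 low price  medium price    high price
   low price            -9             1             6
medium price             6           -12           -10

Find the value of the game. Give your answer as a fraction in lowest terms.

Column high price is strictly dominated by medium price for Firm B (it gives Firm A more in every row).
The remaining 2×2 game on (low price, medium price) × (low price, medium price) has no saddle point. Let Firm A play low price with probability p; indifference gives −9p + 6(1−p) = p − 12(1−p), so p = 9/14.
Similarly Firm B's optimal q on low price is 13/28, and the value is -9·(13/28) + (1)·(15/28) = -51/14.

-51/14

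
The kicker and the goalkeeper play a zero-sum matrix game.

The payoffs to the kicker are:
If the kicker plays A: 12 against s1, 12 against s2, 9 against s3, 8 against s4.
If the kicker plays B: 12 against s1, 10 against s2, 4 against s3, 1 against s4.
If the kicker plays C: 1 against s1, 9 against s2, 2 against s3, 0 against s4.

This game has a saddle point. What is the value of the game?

Row minima: 8, 1, 0 → the kicker's maximin is 8.
Column maxima: 12, 12, 9, 8 → the goalkeeper's minimax is 8.
They coincide at (A, s4), so the value is 8.

8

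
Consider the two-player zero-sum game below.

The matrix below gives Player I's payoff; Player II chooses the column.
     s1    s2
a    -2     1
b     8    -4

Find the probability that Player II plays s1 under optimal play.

1/3

Row minima are -2 and -4, so Player I's maximin is -2; column maxima are 8 and 1, so Player II's minimax is 1. These differ, so the equilibrium is in mixed strategies.
Let Player II play s1 with probability q. Player I is indifferent when −2q + (1−q) = 8q − 4(1−q), giving q = 1/3.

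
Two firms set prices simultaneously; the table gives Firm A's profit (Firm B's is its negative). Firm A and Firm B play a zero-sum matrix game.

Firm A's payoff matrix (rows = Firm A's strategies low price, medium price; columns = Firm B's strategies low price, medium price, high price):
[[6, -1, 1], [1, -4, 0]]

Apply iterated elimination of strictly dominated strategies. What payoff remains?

-1

Column high price is strictly dominated by medium price for Firm B (-1<1, -4<0); eliminate high price.
Column low price is strictly dominated by medium price for Firm B (-1<6, -4<1); eliminate low price.
Row medium price is strictly dominated by row low price (-1>-4); eliminate medium price.
Only (low price, medium price) remains, with payoff -1.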